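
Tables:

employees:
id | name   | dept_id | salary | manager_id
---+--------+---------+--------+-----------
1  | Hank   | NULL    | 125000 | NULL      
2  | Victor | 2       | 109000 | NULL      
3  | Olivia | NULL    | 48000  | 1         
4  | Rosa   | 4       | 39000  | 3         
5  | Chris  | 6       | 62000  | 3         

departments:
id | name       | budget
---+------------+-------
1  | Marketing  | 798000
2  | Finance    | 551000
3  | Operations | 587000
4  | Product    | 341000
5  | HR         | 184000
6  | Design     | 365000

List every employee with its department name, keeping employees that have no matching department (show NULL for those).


LEFT JOIN keeps every row from employees (the left table); where dept_id has no match in departments, the department columns become NULL. Walk through each employee:
  - employee 1 (Hank): dept_id=NULL, no match -> kept with NULL
  - employee 2 (Victor): dept_id=2 -> matches Finance
  - employee 3 (Olivia): dept_id=NULL, no match -> kept with NULL
  - employee 4 (Rosa): dept_id=4 -> matches Product
  - employee 5 (Chris): dept_id=6 -> matches Design
All 5 rows appear; 2 have NULL department.

SQL:
SELECT a.name, b.name AS department
FROM employees a
LEFT JOIN departments b ON a.dept_id = b.id

Result:
name   | department
-------+-----------
Hank   | NULL      
Victor | Finance   
Olivia | NULL      
Rosa   | Product   
Chris  | Design    


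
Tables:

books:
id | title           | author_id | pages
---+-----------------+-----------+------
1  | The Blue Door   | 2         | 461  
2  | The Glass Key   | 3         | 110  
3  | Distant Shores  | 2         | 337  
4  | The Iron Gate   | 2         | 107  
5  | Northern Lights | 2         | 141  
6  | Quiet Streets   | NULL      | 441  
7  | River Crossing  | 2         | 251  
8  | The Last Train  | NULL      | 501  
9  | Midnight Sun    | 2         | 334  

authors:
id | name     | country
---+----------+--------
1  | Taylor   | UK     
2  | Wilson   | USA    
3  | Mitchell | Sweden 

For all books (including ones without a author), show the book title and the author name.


LEFT JOIN keeps every row from books (the left table); where author_id has no match in authors, the author columns become NULL. Walk through each book:
  - book 1 (The Blue Door): author_id=2 -> matches Wilson
  - book 2 (The Glass Key): author_id=3 -> matches Mitchell
  - book 3 (Distant Shores): author_id=2 -> matches Wilson
  - book 4 (The Iron Gate): author_id=2 -> matches Wilson
  - book 5 (Northern Lights): author_id=2 -> matches Wilson
  - book 6 (Quiet Streets): author_id=NULL, no match -> kept with NULL
  - book 7 (River Crossing): author_id=2 -> matches Wilson
  - book 8 (The Last Train): author_id=NULL, no match -> kept with NULL
  - book 9 (Midnight Sun): author_id=2 -> matches Wilson
All 9 rows appear; 2 have NULL author.

SQL:
SELECT a.title, b.name AS author
FROM books a
LEFT JOIN authors b ON a.author_id = b.id

Result:
title           | author  
----------------+---------
The Blue Door   | Wilson  
The Glass Key   | Mitchell
Distant Shores  | Wilson  
The Iron Gate   | Wilson  
Northern Lights | Wilson  
Quiet Streets   | NULL    
River Crossing  | Wilson  
The Last Train  | NULL    
Midnight Sun    | Wilson  


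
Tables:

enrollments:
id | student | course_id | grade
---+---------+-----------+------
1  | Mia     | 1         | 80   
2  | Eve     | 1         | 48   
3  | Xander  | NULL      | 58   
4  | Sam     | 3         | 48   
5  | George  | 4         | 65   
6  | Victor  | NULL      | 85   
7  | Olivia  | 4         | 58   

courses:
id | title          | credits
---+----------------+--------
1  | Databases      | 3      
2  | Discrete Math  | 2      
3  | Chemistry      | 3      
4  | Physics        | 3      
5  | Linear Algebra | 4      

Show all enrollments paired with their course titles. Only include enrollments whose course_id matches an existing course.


INNER JOIN keeps only enrollments rows whose course_id matches an id in courses. Walk through each enrollment:
  - enrollment 1 (Mia): course_id=1 -> matches Databases
  - enrollment 2 (Eve): course_id=1 -> matches Databases
  - enrollment 3 (Xander): course_id=NULL, no match -> dropped
  - enrollment 4 (Sam): course_id=3 -> matches Chemistry
  - enrollment 5 (George): course_id=4 -> matches Physics
  - enrollment 6 (Victor): course_id=NULL, no match -> dropped
  - enrollment 7 (Olivia): course_id=4 -> matches Physics
So 2 of 7 rows are dropped.

SQL:
SELECT a.student, b.title AS course
FROM enrollments a
INNER JOIN courses b ON a.course_id = b.id

Result:
student | course   
--------+----------
Mia     | Databases
Eve     | Databases
Sam     | Chemistry
George  | Physics  
Olivia  | Physics  


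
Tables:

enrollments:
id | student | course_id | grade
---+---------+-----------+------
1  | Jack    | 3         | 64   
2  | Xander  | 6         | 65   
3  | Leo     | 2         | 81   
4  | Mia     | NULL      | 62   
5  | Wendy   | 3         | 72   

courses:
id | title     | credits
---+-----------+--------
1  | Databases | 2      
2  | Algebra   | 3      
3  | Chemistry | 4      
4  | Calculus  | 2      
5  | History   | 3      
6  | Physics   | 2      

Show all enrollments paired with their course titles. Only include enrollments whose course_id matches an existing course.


INNER JOIN keeps only enrollments rows whose course_id matches an id in courses. Walk through each enrollment:
  - enrollment 1 (Jack): course_id=3 -> matches Chemistry
  - enrollment 2 (Xander): course_id=6 -> matches Physics
  - enrollment 3 (Leo): course_id=2 -> matches Algebra
  - enrollment 4 (Mia): course_id=NULL, no match -> dropped
  - enrollment 5 (Wendy): course_id=3 -> matches Chemistry
So 1 of 5 rows is dropped.

SQL:
SELECT a.student, b.title AS course
FROM enrollments a
INNER JOIN courses b ON a.course_id = b.id

Result:
student | course   
--------+----------
Jack    | Chemistry
Xander  | Physics  
Leo     | Algebra  
Wendy   | Chemistry


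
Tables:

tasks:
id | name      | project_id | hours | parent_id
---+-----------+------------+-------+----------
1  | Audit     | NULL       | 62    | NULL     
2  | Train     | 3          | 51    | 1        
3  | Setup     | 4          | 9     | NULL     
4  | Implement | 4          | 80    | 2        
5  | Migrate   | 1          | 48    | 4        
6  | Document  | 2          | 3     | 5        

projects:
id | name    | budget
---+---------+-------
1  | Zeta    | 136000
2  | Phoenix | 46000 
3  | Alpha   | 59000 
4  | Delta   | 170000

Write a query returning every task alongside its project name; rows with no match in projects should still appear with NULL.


LEFT JOIN keeps every row from tasks (the left table); where project_id has no match in projects, the project columns become NULL. Walk through each task:
  - task 1 (Audit): project_id=NULL, no match -> kept with NULL
  - task 2 (Train): project_id=3 -> matches Alpha
  - task 3 (Setup): project_id=4 -> matches Delta
  - task 4 (Implement): project_id=4 -> matches Delta
  - task 5 (Migrate): project_id=1 -> matches Zeta
  - task 6 (Document): project_id=2 -> matches Phoenix
All 6 rows appear; 1 has NULL project.

SQL:
SELECT a.name, b.name AS project
FROM tasks a
LEFT JOIN projects b ON a.project_id = b.id

Result:
name      | project
----------+--------
Audit     | NULL   
Train     | Alpha  
Setup     | Delta  
Implement | Delta  
Migrate   | Zeta   
Document  | Phoenix


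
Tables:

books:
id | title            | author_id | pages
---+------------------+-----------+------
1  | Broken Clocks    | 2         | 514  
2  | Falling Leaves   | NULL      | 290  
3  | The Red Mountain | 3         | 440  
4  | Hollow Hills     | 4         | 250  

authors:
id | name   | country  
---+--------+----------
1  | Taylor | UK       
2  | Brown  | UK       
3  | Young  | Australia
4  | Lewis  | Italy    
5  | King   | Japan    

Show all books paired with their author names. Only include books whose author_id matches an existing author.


INNER JOIN keeps only books rows whose author_id matches an id in authors. Walk through each book:
  - book 1 (Broken Clocks): author_id=2 -> matches Brown
  - book 2 (Falling Leaves): author_id=NULL, no match -> dropped
  - book 3 (The Red Mountain): author_id=3 -> matches Young
  - book 4 (Hollow Hills): author_id=4 -> matches Lewis
So 1 of 4 rows is dropped.

SQL:
SELECT a.title, b.name AS author
FROM books a
INNER JOIN authors b ON a.author_id = b.id

Result:
title            | author
-----------------+-------
Broken Clocks    | Brown 
The Red Mountain | Young 
Hollow Hills     | Lewis 


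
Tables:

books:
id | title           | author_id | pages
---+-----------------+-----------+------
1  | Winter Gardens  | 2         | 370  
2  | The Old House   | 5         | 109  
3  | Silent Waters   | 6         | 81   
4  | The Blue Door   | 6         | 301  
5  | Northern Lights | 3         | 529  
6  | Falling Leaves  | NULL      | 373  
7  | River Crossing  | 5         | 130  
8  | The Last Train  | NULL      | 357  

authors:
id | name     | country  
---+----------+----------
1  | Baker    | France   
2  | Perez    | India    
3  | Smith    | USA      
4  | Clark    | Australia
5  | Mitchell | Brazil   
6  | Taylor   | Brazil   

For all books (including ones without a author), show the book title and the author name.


LEFT JOIN keeps every row from books (the left table); where author_id has no match in authors, the author columns become NULL. Walk through each book:
  - book 1 (Winter Gardens): author_id=2 -> matches Perez
  - book 2 (The Old House): author_id=5 -> matches Mitchell
  - book 3 (Silent Waters): author_id=6 -> matches Taylor
  - book 4 (The Blue Door): author_id=6 -> matches Taylor
  - book 5 (Northern Lights): author_id=3 -> matches Smith
  - book 6 (Falling Leaves): author_id=NULL, no match -> kept with NULL
  - book 7 (River Crossing): author_id=5 -> matches Mitchell
  - book 8 (The Last Train): author_id=NULL, no match -> kept with NULL
All 8 rows appear; 2 have NULL author.

SQL:
SELECT a.title, b.name AS author
FROM books a
LEFT JOIN authors b ON a.author_id = b.id

Result:
title           | author  
----------------+---------
Winter Gardens  | Perez   
The Old House   | Mitchell
Silent Waters   | Taylor  
The Blue Door   | Taylor  
Northern Lights | Smith   
Falling Leaves  | NULL    
River Crossing  | Mitchell
The Last Train  | NULL    


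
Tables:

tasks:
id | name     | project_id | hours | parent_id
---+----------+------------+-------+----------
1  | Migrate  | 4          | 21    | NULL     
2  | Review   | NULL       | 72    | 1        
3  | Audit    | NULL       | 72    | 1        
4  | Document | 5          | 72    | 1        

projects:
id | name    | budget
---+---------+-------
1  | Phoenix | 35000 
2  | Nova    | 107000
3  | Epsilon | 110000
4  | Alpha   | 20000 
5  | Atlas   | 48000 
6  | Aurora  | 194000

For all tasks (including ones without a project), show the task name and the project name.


LEFT JOIN keeps every row from tasks (the left table); where project_id has no match in projects, the project columns become NULL. Walk through each task:
  - task 1 (Migrate): project_id=4 -> matches Alpha
  - task 2 (Review): project_id=NULL, no match -> kept with NULL
  - task 3 (Audit): project_id=NULL, no match -> kept with NULL
  - task 4 (Document): project_id=5 -> matches Atlas
All 4 rows appear; 2 have NULL project.

SQL:
SELECT a.name, b.name AS project
FROM tasks a
LEFT JOIN projects b ON a.project_id = b.id

Result:
name     | project
---------+--------
Migrate  | Alpha  
Review   | NULL   
Audit    | NULL   
Document | Atlas  


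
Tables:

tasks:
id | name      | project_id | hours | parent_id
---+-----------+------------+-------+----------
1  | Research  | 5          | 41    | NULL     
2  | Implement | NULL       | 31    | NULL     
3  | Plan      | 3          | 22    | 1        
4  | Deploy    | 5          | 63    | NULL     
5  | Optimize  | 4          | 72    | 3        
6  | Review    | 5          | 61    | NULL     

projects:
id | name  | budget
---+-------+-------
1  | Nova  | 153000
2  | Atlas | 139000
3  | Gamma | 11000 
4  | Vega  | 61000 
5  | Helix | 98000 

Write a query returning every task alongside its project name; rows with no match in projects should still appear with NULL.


LEFT JOIN keeps every row from tasks (the left table); where project_id has no match in projects, the project columns become NULL. Walk through each task:
  - task 1 (Research): project_id=5 -> matches Helix
  - task 2 (Implement): project_id=NULL, no match -> kept with NULL
  - task 3 (Plan): project_id=3 -> matches Gamma
  - task 4 (Deploy): project_id=5 -> matches Helix
  - task 5 (Optimize): project_id=4 -> matches Vega
  - task 6 (Review): project_id=5 -> matches Helix
All 6 rows appear; 1 has NULL project.

SQL:
SELECT a.name, b.name AS project
FROM tasks a
LEFT JOIN projects b ON a.project_id = b.id

Result:
name      | project
----------+--------
Research  | Helix  
Implement | NULL   
Plan      | Gamma  
Deploy    | Helix  
Optimize  | Vega   
Review    | Helix  


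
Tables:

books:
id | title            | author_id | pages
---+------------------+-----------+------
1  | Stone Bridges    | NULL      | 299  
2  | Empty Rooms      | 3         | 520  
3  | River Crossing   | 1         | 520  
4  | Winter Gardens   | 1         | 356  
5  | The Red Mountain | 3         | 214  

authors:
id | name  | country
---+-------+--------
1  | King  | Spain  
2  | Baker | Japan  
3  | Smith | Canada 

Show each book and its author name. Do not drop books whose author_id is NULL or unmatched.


LEFT JOIN keeps every row from books (the left table); where author_id has no match in authors, the author columns become NULL. Walk through each book:
  - book 1 (Stone Bridges): author_id=NULL, no match -> kept with NULL
  - book 2 (Empty Rooms): author_id=3 -> matches Smith
  - book 3 (River Crossing): author_id=1 -> matches King
  - book 4 (Winter Gardens): author_id=1 -> matches King
  - book 5 (The Red Mountain): author_id=3 -> matches Smith
All 5 rows appear; 1 has NULL author.

SQL:
SELECT a.title, b.name AS author
FROM books a
LEFT JOIN authors b ON a.author_id = b.id

Result:
title            | author
-----------------+-------
Stone Bridges    | NULL  
Empty Rooms      | Smith 
River Crossing   | King  
Winter Gardens   | King  
The Red Mountain | Smith 


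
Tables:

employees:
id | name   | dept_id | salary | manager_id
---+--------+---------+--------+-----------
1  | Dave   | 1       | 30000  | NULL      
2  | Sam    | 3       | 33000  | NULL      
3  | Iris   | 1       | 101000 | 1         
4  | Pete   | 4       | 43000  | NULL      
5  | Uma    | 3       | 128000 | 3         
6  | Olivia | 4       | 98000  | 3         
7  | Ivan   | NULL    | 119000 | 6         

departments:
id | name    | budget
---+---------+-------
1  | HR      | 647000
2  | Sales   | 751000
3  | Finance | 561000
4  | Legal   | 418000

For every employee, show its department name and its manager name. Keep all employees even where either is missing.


Two LEFT JOINs from the same base table employees: one to departments via dept_id, one to employees itself via manager_id. Both are LEFT so every employee is preserved.
Match against departments:
  - employee 1 (Dave): dept_id=1 -> matches HR
  - employee 2 (Sam): dept_id=3 -> matches Finance
  - employee 3 (Iris): dept_id=1 -> matches HR
  - employee 4 (Pete): dept_id=4 -> matches Legal
  - employee 5 (Uma): dept_id=3 -> matches Finance
  - employee 6 (Olivia): dept_id=4 -> matches Legal
  - employee 7 (Ivan): dept_id=NULL, no match -> kept with NULL
Match against employees (self):
  - employee 1 (Dave): manager_id=NULL -> NULL
  - employee 2 (Sam): manager_id=NULL -> NULL
  - employee 3 (Iris): manager_id=1 -> Dave
  - employee 4 (Pete): manager_id=NULL -> NULL
  - employee 5 (Uma): manager_id=3 -> Iris
  - employee 6 (Olivia): manager_id=3 -> Iris
  - employee 7 (Ivan): manager_id=6 -> Olivia

SQL:
SELECT a.name, b.name AS department, c.name AS manager
FROM employees a
LEFT JOIN departments b ON a.dept_id = b.id
LEFT JOIN employees c ON a.manager_id = c.id

Result:
name   | department | manager
-------+------------+--------
Dave   | HR         | NULL   
Sam    | Finance    | NULL   
Iris   | HR         | Dave   
Pete   | Legal      | NULL   
Uma    | Finance    | Iris   
Olivia | Legal      | Iris   
Ivan   | NULL       | Olivia 


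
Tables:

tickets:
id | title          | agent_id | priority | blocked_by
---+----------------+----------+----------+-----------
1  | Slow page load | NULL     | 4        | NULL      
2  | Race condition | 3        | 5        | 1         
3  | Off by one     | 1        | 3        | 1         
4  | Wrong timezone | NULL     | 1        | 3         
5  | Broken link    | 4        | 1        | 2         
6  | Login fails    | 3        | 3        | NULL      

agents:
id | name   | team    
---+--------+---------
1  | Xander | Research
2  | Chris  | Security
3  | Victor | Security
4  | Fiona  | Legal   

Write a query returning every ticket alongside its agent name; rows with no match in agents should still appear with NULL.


LEFT JOIN keeps every row from tickets (the left table); where agent_id has no match in agents, the agent columns become NULL. Walk through each ticket:
  - ticket 1 (Slow page load): agent_id=NULL, no match -> kept with NULL
  - ticket 2 (Race condition): agent_id=3 -> matches Victor
  - ticket 3 (Off by one): agent_id=1 -> matches Xander
  - ticket 4 (Wrong timezone): agent_id=NULL, no match -> kept with NULL
  - ticket 5 (Broken link): agent_id=4 -> matches Fiona
  - ticket 6 (Login fails): agent_id=3 -> matches Victor
All 6 rows appear; 2 have NULL agent.

SQL:
SELECT a.title, b.name AS agent
FROM tickets a
LEFT JOIN agents b ON a.agent_id = b.id

Result:
title          | agent 
---------------+-------
Slow page load | NULL  
Race condition | Victor
Off by one     | Xander
Wrong timezone | NULL  
Broken link    | Fiona 
Login fails    | Victor


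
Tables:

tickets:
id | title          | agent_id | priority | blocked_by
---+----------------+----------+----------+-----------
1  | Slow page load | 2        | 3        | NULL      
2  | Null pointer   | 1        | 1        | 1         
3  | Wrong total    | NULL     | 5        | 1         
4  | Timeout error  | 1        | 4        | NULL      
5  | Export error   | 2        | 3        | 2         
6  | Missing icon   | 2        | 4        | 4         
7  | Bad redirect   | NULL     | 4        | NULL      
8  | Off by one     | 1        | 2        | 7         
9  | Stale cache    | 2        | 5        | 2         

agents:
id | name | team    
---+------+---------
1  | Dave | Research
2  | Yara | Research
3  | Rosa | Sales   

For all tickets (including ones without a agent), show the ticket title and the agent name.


LEFT JOIN keeps every row from tickets (the left table); where agent_id has no match in agents, the agent columns become NULL. Walk through each ticket:
  - ticket 1 (Slow page load): agent_id=2 -> matches Yara
  - ticket 2 (Null pointer): agent_id=1 -> matches Dave
  - ticket 3 (Wrong total): agent_id=NULL, no match -> kept with NULL
  - ticket 4 (Timeout error): agent_id=1 -> matches Dave
  - ticket 5 (Export error): agent_id=2 -> matches Yara
  - ticket 6 (Missing icon): agent_id=2 -> matches Yara
  - ticket 7 (Bad redirect): agent_id=NULL, no match -> kept with NULL
  - ticket 8 (Off by one): agent_id=1 -> matches Dave
  - ticket 9 (Stale cache): agent_id=2 -> matches Yara
All 9 rows appear; 2 have NULL agent.

SQL:
SELECT a.title, b.name AS agent
FROM tickets a
LEFT JOIN agents b ON a.agent_id = b.id

Result:
title          | agent
---------------+------
Slow page load | Yara 
Null pointer   | Dave 
Wrong total    | NULL 
Timeout error  | Dave 
Export error   | Yara 
Missing icon   | Yara 
Bad redirect   | NULL 
Off by one     | Dave 
Stale cache    | Yara 


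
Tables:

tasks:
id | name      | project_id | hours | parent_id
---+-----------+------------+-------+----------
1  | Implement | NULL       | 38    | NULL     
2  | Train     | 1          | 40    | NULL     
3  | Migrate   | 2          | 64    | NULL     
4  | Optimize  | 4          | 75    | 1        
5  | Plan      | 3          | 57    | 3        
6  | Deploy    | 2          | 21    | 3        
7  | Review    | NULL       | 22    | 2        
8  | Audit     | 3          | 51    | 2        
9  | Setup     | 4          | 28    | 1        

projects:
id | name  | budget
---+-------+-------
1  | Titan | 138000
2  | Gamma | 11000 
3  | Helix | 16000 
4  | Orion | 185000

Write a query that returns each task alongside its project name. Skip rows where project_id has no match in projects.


INNER JOIN keeps only tasks rows whose project_id matches an id in projects. Walk through each task:
  - task 1 (Implement): project_id=NULL, no match -> dropped
  - task 2 (Train): project_id=1 -> matches Titan
  - task 3 (Migrate): project_id=2 -> matches Gamma
  - task 4 (Optimize): project_id=4 -> matches Orion
  - task 5 (Plan): project_id=3 -> matches Helix
  - task 6 (Deploy): project_id=2 -> matches Gamma
  - task 7 (Review): project_id=NULL, no match -> dropped
  - task 8 (Audit): project_id=3 -> matches Helix
  - task 9 (Setup): project_id=4 -> matches Orion
So 2 of 9 rows are dropped.

SQL:
SELECT a.name, b.name AS project
FROM tasks a
INNER JOIN projects b ON a.project_id = b.id

Result:
name     | project
---------+--------
Train    | Titan  
Migrate  | Gamma  
Optimize | Orion  
Plan     | Helix  
Deploy   | Gamma  
Audit    | Helix  
Setup    | Orion  


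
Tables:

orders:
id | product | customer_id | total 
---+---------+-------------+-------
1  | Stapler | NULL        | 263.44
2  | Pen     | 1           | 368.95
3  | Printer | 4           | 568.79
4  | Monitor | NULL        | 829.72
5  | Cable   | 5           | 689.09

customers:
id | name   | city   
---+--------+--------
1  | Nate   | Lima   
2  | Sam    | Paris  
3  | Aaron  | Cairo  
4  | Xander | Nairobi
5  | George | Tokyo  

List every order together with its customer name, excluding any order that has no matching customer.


INNER JOIN keeps only orders rows whose customer_id matches an id in customers. Walk through each order:
  - order 1 (Stapler): customer_id=NULL, no match -> dropped
  - order 2 (Pen): customer_id=1 -> matches Nate
  - order 3 (Printer): customer_id=4 -> matches Xander
  - order 4 (Monitor): customer_id=NULL, no match -> dropped
  - order 5 (Cable): customer_id=5 -> matches George
So 2 of 5 rows are dropped.

SQL:
SELECT a.product, b.name AS customer
FROM orders a
INNER JOIN customers b ON a.customer_id = b.id

Result:
product | customer
--------+---------
Pen     | Nate    
Printer | Xander  
Cable   | George  


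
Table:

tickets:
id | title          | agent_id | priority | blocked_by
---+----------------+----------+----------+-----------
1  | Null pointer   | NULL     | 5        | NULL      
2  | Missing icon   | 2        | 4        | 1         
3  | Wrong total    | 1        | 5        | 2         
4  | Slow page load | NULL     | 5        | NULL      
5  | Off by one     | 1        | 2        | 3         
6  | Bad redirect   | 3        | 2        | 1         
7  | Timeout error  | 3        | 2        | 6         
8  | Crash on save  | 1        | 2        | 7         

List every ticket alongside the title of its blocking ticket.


This is a self-join: tickets is joined to a second copy of itself, matching each row's blocked_by to another row's id. Use LEFT JOIN so rows with blocked_by=NULL are kept.
  - ticket 1 (Null pointer): blocked_by=NULL -> NULL
  - ticket 2 (Missing icon): blocked_by=1 -> Null pointer
  - ticket 3 (Wrong total): blocked_by=2 -> Missing icon
  - ticket 4 (Slow page load): blocked_by=NULL -> NULL
  - ticket 5 (Off by one): blocked_by=3 -> Wrong total
  - ticket 6 (Bad redirect): blocked_by=1 -> Null pointer
  - ticket 7 (Timeout error): blocked_by=6 -> Bad redirect
  - ticket 8 (Crash on save): blocked_by=7 -> Timeout error

SQL:
SELECT a.title AS item, b.title AS blocked_by
FROM tickets a
LEFT JOIN tickets b ON a.blocked_by = b.id

Result:
item           | blocked_by   
---------------+--------------
Null pointer   | NULL         
Missing icon   | Null pointer 
Wrong total    | Missing icon 
Slow page load | NULL         
Off by one     | Wrong total  
Bad redirect   | Null pointer 
Timeout error  | Bad redirect 
Crash on save  | Timeout error


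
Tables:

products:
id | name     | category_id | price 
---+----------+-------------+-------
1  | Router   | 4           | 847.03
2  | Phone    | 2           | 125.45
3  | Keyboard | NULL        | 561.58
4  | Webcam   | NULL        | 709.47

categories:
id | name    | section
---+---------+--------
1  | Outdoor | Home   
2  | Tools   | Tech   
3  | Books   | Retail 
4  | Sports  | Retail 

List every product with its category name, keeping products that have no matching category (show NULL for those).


LEFT JOIN keeps every row from products (the left table); where category_id has no match in categories, the category columns become NULL. Walk through each product:
  - product 1 (Router): category_id=4 -> matches Sports
  - product 2 (Phone): category_id=2 -> matches Tools
  - product 3 (Keyboard): category_id=NULL, no match -> kept with NULL
  - product 4 (Webcam): category_id=NULL, no match -> kept with NULL
All 4 rows appear; 2 have NULL category.

SQL:
SELECT a.name, b.name AS category
FROM products a
LEFT JOIN categories b ON a.category_id = b.id

Result:
name     | category
---------+---------
Router   | Sports  
Phone    | Tools   
Keyboard | NULL    
Webcam   | NULL    


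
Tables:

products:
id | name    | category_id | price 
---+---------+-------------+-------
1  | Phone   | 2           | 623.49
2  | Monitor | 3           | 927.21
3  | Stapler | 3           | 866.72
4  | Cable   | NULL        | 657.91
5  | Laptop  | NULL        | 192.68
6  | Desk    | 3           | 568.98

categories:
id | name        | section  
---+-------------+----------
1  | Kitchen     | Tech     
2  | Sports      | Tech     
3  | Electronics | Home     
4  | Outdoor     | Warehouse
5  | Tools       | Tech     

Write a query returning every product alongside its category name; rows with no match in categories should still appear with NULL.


LEFT JOIN keeps every row from products (the left table); where category_id has no match in categories, the category columns become NULL. Walk through each product:
  - product 1 (Phone): category_id=2 -> matches Sports
  - product 2 (Monitor): category_id=3 -> matches Electronics
  - product 3 (Stapler): category_id=3 -> matches Electronics
  - product 4 (Cable): category_id=NULL, no match -> kept with NULL
  - product 5 (Laptop): category_id=NULL, no match -> kept with NULL
  - product 6 (Desk): category_id=3 -> matches Electronics
All 6 rows appear; 2 have NULL category.

SQL:
SELECT a.name, b.name AS category
FROM products a
LEFT JOIN categories b ON a.category_id = b.id

Result:
name    | category   
--------+------------
Phone   | Sports     
Monitor | Electronics
Stapler | Electronics
Cable   | NULL       
Laptop  | NULL       
Desk    | Electronics


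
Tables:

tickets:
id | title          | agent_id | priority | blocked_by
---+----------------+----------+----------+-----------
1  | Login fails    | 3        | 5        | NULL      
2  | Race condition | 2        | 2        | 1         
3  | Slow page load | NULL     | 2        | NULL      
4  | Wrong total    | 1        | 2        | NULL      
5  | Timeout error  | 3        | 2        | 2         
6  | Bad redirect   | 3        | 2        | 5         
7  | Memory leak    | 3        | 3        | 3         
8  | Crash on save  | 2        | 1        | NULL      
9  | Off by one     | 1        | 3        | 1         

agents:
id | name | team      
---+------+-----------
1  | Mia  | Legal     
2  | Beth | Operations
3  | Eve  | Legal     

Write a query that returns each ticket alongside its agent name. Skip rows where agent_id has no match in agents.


INNER JOIN keeps only tickets rows whose agent_id matches an id in agents. Walk through each ticket:
  - ticket 1 (Login fails): agent_id=3 -> matches Eve
  - ticket 2 (Race condition): agent_id=2 -> matches Beth
  - ticket 3 (Slow page load): agent_id=NULL, no match -> dropped
  - ticket 4 (Wrong total): agent_id=1 -> matches Mia
  - ticket 5 (Timeout error): agent_id=3 -> matches Eve
  - ticket 6 (Bad redirect): agent_id=3 -> matches Eve
  - ticket 7 (Memory leak): agent_id=3 -> matches Eve
  - ticket 8 (Crash on save): agent_id=2 -> matches Beth
  - ticket 9 (Off by one): agent_id=1 -> matches Mia
So 1 of 9 rows is dropped.

SQL:
SELECT a.title, b.name AS agent
FROM tickets a
INNER JOIN agents b ON a.agent_id = b.id

Result:
title          | agent
---------------+------
Login fails    | Eve  
Race condition | Beth 
Wrong total    | Mia  
Timeout error  | Eve  
Bad redirect   | Eve  
Memory leak    | Eve  
Crash on save  | Beth 
Off by one     | Mia  


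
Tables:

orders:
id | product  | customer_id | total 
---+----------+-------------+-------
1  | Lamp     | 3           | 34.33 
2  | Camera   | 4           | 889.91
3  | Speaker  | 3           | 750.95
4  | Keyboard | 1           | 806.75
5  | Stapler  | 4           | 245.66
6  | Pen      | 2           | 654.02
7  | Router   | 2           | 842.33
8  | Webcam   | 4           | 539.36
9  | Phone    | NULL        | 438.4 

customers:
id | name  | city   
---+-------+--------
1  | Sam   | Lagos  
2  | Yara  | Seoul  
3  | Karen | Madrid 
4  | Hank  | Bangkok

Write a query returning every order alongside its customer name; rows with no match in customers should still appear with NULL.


LEFT JOIN keeps every row from orders (the left table); where customer_id has no match in customers, the customer columns become NULL. Walk through each order:
  - order 1 (Lamp): customer_id=3 -> matches Karen
  - order 2 (Camera): customer_id=4 -> matches Hank
  - order 3 (Speaker): customer_id=3 -> matches Karen
  - order 4 (Keyboard): customer_id=1 -> matches Sam
  - order 5 (Stapler): customer_id=4 -> matches Hank
  - order 6 (Pen): customer_id=2 -> matches Yara
  - order 7 (Router): customer_id=2 -> matches Yara
  - order 8 (Webcam): customer_id=4 -> matches Hank
  - order 9 (Phone): customer_id=NULL, no match -> kept with NULL
All 9 rows appear; 1 has NULL customer.

SQL:
SELECT a.product, b.name AS customer
FROM orders a
LEFT JOIN customers b ON a.customer_id = b.id

Result:
product  | customer
---------+---------
Lamp     | Karen   
Camera   | Hank    
Speaker  | Karen   
Keyboard | Sam     
Stapler  | Hank    
Pen      | Yara    
Router   | Yara    
Webcam   | Hank    
Phone    | NULL    


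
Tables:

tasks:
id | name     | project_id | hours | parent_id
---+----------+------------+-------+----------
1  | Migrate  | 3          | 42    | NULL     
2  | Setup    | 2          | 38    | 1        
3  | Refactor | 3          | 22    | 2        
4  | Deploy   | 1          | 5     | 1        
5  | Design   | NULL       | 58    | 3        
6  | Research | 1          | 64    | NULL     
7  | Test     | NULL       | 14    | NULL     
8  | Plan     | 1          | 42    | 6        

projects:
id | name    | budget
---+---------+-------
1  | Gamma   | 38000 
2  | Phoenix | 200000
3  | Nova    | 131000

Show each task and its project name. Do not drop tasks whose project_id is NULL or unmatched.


LEFT JOIN keeps every row from tasks (the left table); where project_id has no match in projects, the project columns become NULL. Walk through each task:
  - task 1 (Migrate): project_id=3 -> matches Nova
  - task 2 (Setup): project_id=2 -> matches Phoenix
  - task 3 (Refactor): project_id=3 -> matches Nova
  - task 4 (Deploy): project_id=1 -> matches Gamma
  - task 5 (Design): project_id=NULL, no match -> kept with NULL
  - task 6 (Research): project_id=1 -> matches Gamma
  - task 7 (Test): project_id=NULL, no match -> kept with NULL
  - task 8 (Plan): project_id=1 -> matches Gamma
All 8 rows appear; 2 have NULL project.

SQL:
SELECT a.name, b.name AS project
FROM tasks a
LEFT JOIN projects b ON a.project_id = b.id

Result:
name     | project
---------+--------
Migrate  | Nova   
Setup    | Phoenix
Refactor | Nova   
Deploy   | Gamma  
Design   | NULL   
Research | Gamma  
Test     | NULL   
Plan     | Gamma  


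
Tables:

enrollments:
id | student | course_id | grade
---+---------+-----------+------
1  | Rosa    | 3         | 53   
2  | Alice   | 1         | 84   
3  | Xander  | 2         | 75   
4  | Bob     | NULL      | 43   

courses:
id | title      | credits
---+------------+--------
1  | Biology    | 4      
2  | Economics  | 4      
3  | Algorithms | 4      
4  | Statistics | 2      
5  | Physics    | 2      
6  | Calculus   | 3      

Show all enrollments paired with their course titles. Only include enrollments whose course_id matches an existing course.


INNER JOIN keeps only enrollments rows whose course_id matches an id in courses. Walk through each enrollment:
  - enrollment 1 (Rosa): course_id=3 -> matches Algorithms
  - enrollment 2 (Alice): course_id=1 -> matches Biology
  - enrollment 3 (Xander): course_id=2 -> matches Economics
  - enrollment 4 (Bob): course_id=NULL, no match -> dropped
So 1 of 4 rows is dropped.

SQL:
SELECT a.student, b.title AS course
FROM enrollments a
INNER JOIN courses b ON a.course_id = b.id

Result:
student | course    
--------+-----------
Rosa    | Algorithms
Alice   | Biology   
Xander  | Economics 


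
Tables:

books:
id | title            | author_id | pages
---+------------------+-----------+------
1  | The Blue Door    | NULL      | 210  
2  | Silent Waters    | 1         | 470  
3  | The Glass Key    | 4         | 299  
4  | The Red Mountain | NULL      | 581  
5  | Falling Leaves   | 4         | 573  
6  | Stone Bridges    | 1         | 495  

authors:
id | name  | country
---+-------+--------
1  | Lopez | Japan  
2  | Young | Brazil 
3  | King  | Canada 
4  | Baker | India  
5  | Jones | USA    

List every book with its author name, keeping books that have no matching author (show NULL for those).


LEFT JOIN keeps every row from books (the left table); where author_id has no match in authors, the author columns become NULL. Walk through each book:
  - book 1 (The Blue Door): author_id=NULL, no match -> kept with NULL
  - book 2 (Silent Waters): author_id=1 -> matches Lopez
  - book 3 (The Glass Key): author_id=4 -> matches Baker
  - book 4 (The Red Mountain): author_id=NULL, no match -> kept with NULL
  - book 5 (Falling Leaves): author_id=4 -> matches Baker
  - book 6 (Stone Bridges): author_id=1 -> matches Lopez
All 6 rows appear; 2 have NULL author.

SQL:
SELECT a.title, b.name AS author
FROM books a
LEFT JOIN authors b ON a.author_id = b.id

Result:
title            | author
-----------------+-------
The Blue Door    | NULL  
Silent Waters    | Lopez 
The Glass Key    | Baker 
The Red Mountain | NULL  
Falling Leaves   | Baker 
Stone Bridges    | Lopez 


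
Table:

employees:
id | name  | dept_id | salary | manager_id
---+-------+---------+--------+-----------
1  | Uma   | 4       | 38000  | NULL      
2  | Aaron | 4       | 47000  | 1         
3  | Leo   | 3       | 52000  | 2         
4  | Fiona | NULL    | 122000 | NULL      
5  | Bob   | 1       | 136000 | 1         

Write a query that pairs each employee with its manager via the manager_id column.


This is a self-join: employees is joined to a second copy of itself, matching each row's manager_id to another row's id. Use LEFT JOIN so rows with manager_id=NULL are kept.
  - employee 1 (Uma): manager_id=NULL -> NULL
  - employee 2 (Aaron): manager_id=1 -> Uma
  - employee 3 (Leo): manager_id=2 -> Aaron
  - employee 4 (Fiona): manager_id=NULL -> NULL
  - employee 5 (Bob): manager_id=1 -> Uma

SQL:
SELECT a.name AS item, b.name AS manager
FROM employees a
LEFT JOIN employees b ON a.manager_id = b.id

Result:
item  | manager
------+--------
Uma   | NULL   
Aaron | Uma    
Leo   | Aaron  
Fiona | NULL   
Bob   | Uma    


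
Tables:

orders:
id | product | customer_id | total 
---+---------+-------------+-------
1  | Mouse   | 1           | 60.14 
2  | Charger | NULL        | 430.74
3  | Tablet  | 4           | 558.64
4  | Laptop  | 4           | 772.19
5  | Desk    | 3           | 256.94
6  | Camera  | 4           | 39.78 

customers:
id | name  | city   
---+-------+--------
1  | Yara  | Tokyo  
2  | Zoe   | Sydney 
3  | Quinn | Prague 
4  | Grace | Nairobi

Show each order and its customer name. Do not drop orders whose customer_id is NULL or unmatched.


LEFT JOIN keeps every row from orders (the left table); where customer_id has no match in customers, the customer columns become NULL. Walk through each order:
  - order 1 (Mouse): customer_id=1 -> matches Yara
  - order 2 (Charger): customer_id=NULL, no match -> kept with NULL
  - order 3 (Tablet): customer_id=4 -> matches Grace
  - order 4 (Laptop): customer_id=4 -> matches Grace
  - order 5 (Desk): customer_id=3 -> matches Quinn
  - order 6 (Camera): customer_id=4 -> matches Grace
All 6 rows appear; 1 has NULL customer.

SQL:
SELECT a.product, b.name AS customer
FROM orders a
LEFT JOIN customers b ON a.customer_id = b.id

Result:
product | customer
--------+---------
Mouse   | Yara    
Charger | NULL    
Tablet  | Grace   
Laptop  | Grace   
Desk    | Quinn   
Camera  | Grace   


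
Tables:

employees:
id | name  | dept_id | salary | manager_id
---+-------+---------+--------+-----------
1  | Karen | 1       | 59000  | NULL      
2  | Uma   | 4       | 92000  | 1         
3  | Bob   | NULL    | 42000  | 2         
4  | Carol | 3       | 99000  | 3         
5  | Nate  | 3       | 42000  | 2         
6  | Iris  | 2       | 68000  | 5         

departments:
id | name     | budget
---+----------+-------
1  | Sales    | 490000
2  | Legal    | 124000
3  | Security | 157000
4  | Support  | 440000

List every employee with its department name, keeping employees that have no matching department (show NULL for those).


LEFT JOIN keeps every row from employees (the left table); where dept_id has no match in departments, the department columns become NULL. Walk through each employee:
  - employee 1 (Karen): dept_id=1 -> matches Sales
  - employee 2 (Uma): dept_id=4 -> matches Support
  - employee 3 (Bob): dept_id=NULL, no match -> kept with NULL
  - employee 4 (Carol): dept_id=3 -> matches Security
  - employee 5 (Nate): dept_id=3 -> matches Security
  - employee 6 (Iris): dept_id=2 -> matches Legal
All 6 rows appear; 1 has NULL department.

SQL:
SELECT a.name, b.name AS department
FROM employees a
LEFT JOIN departments b ON a.dept_id = b.id

Result:
name  | department
------+-----------
Karen | Sales     
Uma   | Support   
Bob   | NULL      
Carol | Security  
Nate  | Security  
Iris  | Legal     


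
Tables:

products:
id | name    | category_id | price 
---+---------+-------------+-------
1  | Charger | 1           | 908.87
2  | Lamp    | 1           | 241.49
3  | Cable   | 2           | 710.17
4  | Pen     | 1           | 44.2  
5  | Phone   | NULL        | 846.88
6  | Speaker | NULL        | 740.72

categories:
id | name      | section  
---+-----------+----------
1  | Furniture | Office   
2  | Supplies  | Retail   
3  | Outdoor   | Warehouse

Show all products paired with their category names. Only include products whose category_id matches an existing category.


INNER JOIN keeps only products rows whose category_id matches an id in categories. Walk through each product:
  - product 1 (Charger): category_id=1 -> matches Furniture
  - product 2 (Lamp): category_id=1 -> matches Furniture
  - product 3 (Cable): category_id=2 -> matches Supplies
  - product 4 (Pen): category_id=1 -> matches Furniture
  - product 5 (Phone): category_id=NULL, no match -> dropped
  - product 6 (Speaker): category_id=NULL, no match -> dropped
So 2 of 6 rows are dropped.

SQL:
SELECT a.name, b.name AS category
FROM products a
INNER JOIN categories b ON a.category_id = b.id

Result:
name    | category 
--------+----------
Charger | Furniture
Lamp    | Furniture
Cable   | Supplies 
Pen     | Furniture


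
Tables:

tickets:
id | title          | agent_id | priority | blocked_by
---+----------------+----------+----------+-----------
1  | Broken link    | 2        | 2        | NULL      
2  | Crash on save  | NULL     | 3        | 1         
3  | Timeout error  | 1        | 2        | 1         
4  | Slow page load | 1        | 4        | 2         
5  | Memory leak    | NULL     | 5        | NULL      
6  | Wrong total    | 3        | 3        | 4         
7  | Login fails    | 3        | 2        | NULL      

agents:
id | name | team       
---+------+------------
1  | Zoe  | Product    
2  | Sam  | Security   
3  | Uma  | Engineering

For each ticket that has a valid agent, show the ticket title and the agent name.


INNER JOIN keeps only tickets rows whose agent_id matches an id in agents. Walk through each ticket:
  - ticket 1 (Broken link): agent_id=2 -> matches Sam
  - ticket 2 (Crash on save): agent_id=NULL, no match -> dropped
  - ticket 3 (Timeout error): agent_id=1 -> matches Zoe
  - ticket 4 (Slow page load): agent_id=1 -> matches Zoe
  - ticket 5 (Memory leak): agent_id=NULL, no match -> dropped
  - ticket 6 (Wrong total): agent_id=3 -> matches Uma
  - ticket 7 (Login fails): agent_id=3 -> matches Uma
So 2 of 7 rows are dropped.

SQL:
SELECT a.title, b.name AS agent
FROM tickets a
INNER JOIN agents b ON a.agent_id = b.id

Result:
title          | agent
---------------+------
Broken link    | Sam  
Timeout error  | Zoe  
Slow page load | Zoe  
Wrong total    | Uma  
Login fails    | Uma  
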